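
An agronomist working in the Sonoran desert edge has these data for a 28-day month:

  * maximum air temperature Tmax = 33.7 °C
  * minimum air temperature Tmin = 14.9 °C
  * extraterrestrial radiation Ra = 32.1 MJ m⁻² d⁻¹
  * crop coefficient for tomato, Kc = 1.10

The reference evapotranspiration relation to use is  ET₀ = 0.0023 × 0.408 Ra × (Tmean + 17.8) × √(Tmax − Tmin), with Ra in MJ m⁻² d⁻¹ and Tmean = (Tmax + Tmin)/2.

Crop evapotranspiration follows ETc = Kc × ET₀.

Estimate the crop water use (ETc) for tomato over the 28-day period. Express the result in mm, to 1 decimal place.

Tmean = (33.7 + 14.9)/2 = 24.30 °C
0.408 Ra = 0.408 × 32.1 = 13.0968 mm/d equivalent
ET₀ = 0.0023 × 13.0968 × (24.30 + 17.8) × √18.8 = 0.0023 × 13.0968 × 42.10 × 4.3359 = 5.4986 mm/d
ETc = Kc × ET₀ = 1.10 × 5.4986 = 6.0485 mm/d
Over 28 days: 6.0485 × 28 = 169.358 mm

169.4 mm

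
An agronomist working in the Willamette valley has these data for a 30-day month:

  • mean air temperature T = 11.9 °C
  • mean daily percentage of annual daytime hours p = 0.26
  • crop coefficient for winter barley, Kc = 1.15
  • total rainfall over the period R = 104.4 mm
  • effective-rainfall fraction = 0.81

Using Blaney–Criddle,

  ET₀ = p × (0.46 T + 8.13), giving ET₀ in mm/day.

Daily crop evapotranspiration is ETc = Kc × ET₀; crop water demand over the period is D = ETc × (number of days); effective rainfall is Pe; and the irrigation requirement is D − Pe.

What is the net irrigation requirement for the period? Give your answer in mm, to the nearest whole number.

37 mm

ET₀ = 0.26 × (0.46 × 11.9 + 8.13) = 0.26 × 13.604 = 3.5370 mm/d
ETc = Kc × ET₀ = 1.15 × 3.5370 = 4.0676 mm/d
Crop demand D = ETc × 30 d = 4.0676 × 30 = 122.028 mm
Pe = 0.81 × 104.4 = 84.564 mm
D − Pe = 122.028 − 84.564 = 37.464 mm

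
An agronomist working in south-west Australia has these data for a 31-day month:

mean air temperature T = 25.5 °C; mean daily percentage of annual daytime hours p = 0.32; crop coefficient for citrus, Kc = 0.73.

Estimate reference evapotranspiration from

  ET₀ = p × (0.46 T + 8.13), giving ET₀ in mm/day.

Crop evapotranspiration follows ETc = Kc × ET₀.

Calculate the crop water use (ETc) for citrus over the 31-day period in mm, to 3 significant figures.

ET₀ = 0.32 × (0.46 × 25.5 + 8.13) = 0.32 × 19.860 = 6.3552 mm/d
ETc = Kc × ET₀ = 0.73 × 6.3552 = 4.6393 mm/d
Over 31 days: 4.6393 × 31 = 143.818 mm

144 mm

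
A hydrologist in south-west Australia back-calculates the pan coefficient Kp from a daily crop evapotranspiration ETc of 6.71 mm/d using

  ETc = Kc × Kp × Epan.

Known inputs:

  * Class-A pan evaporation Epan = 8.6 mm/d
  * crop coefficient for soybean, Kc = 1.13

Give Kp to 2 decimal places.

0.69

ETc = Kc × Kp × Epan  ⇒  Kp = ETc / (Kc × Epan)
Kp = 6.71 / (1.13 × 8.6) = 6.71 / 9.718 = 0.6905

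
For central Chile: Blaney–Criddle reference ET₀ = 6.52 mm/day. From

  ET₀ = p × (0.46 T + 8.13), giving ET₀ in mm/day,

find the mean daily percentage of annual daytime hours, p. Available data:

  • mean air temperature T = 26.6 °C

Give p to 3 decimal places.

p = ET₀ / (0.46 T + 8.13) = 6.52 / (0.46 × 26.6 + 8.13) = 6.52 / 20.366 = 0.3201

0.320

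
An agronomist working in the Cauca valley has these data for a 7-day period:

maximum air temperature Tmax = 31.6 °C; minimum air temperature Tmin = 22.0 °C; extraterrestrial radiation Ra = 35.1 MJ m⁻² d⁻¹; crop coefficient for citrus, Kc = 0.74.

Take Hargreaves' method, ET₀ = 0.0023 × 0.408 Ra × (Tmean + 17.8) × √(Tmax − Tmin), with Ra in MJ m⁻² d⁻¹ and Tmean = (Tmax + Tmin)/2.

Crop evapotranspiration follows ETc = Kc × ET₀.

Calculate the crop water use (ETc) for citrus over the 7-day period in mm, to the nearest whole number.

Tmean = (31.6 + 22.0)/2 = 26.80 °C
0.408 Ra = 0.408 × 35.1 = 14.3208 mm/d equivalent
ET₀ = 0.0023 × 14.3208 × (26.80 + 17.8) × √9.6 = 0.0023 × 14.3208 × 44.60 × 3.0984 = 4.5516 mm/d
ETc = Kc × ET₀ = 0.74 × 4.5516 = 3.3682 mm/d
Over 7 days: 3.3682 × 7 = 23.577 mm

24 mm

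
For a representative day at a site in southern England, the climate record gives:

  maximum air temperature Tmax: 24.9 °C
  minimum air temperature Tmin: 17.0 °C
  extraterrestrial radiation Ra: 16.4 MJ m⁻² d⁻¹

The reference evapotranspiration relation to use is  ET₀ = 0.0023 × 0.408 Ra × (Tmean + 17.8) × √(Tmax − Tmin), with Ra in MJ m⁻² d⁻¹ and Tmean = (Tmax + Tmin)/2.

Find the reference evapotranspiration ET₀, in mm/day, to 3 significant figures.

1.68 mm/day

Tmean = (24.9 + 17.0)/2 = 20.95 °C
0.408 Ra = 0.408 × 16.4 = 6.6912 mm/d equivalent
ET₀ = 0.0023 × 6.6912 × (20.95 + 17.8) × √7.9 = 0.0023 × 6.6912 × 38.75 × 2.8107 = 1.6762 mm/d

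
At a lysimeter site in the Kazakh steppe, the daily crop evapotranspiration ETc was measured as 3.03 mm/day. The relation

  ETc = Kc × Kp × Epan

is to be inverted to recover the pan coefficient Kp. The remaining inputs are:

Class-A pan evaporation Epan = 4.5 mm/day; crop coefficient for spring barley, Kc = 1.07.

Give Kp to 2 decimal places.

0.63

ETc = Kc × Kp × Epan  ⇒  Kp = ETc / (Kc × Epan)
Kp = 3.03 / (1.07 × 4.5) = 3.03 / 4.815 = 0.6293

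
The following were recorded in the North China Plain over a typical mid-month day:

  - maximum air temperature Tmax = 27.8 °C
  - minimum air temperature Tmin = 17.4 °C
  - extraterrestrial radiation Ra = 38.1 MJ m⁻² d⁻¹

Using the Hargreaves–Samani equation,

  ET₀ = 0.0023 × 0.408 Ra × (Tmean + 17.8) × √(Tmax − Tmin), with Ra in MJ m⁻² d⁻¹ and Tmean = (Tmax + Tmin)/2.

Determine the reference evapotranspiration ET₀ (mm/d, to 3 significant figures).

Tmean = (27.8 + 17.4)/2 = 22.60 °C
0.408 Ra = 0.408 × 38.1 = 15.5448 mm/d equivalent
ET₀ = 0.0023 × 15.5448 × (22.60 + 17.8) × √10.4 = 0.0023 × 15.5448 × 40.40 × 3.2249 = 4.6581 mm/d

4.66 mm/d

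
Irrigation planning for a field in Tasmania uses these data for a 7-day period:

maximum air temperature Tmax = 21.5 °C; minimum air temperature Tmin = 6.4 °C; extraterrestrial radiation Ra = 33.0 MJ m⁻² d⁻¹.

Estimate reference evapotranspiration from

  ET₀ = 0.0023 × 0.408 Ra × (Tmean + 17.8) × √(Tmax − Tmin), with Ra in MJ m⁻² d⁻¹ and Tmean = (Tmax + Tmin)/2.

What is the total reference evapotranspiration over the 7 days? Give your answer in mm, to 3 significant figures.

Tmean = (21.5 + 6.4)/2 = 13.95 °C
0.408 Ra = 0.408 × 33.0 = 13.4640 mm/d equivalent
ET₀ = 0.0023 × 13.4640 × (13.95 + 17.8) × √15.1 = 0.0023 × 13.4640 × 31.75 × 3.8859 = 3.8207 mm/d
Over 7 days: 3.8207 × 7 = 26.745 mm

26.7 mm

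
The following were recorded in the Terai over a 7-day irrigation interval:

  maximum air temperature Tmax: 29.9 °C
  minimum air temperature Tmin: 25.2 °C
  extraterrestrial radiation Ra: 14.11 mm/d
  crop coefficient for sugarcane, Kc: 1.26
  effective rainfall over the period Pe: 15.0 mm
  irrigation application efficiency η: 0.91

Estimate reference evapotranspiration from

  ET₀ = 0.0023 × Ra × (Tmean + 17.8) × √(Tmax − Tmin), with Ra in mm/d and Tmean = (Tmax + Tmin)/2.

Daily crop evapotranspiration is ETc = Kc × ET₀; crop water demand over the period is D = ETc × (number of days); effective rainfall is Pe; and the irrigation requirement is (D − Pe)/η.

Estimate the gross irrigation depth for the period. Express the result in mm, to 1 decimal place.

Tmean = (29.9 + 25.2)/2 = 27.55 °C
ET₀ = 0.0023 × 14.11 × (27.55 + 17.8) × √4.7 = 0.0023 × 14.11 × 45.35 × 2.1679 = 3.1906 mm/d
ETc = Kc × ET₀ = 1.26 × 3.1906 = 4.0202 mm/d
Crop demand D = ETc × 7 d = 4.0202 × 7 = 28.141 mm
D − Pe = 28.141 − 15.0 = 13.141 mm
Gross irrigation = 13.141 / 0.91 = 14.441 mm

14.4 mm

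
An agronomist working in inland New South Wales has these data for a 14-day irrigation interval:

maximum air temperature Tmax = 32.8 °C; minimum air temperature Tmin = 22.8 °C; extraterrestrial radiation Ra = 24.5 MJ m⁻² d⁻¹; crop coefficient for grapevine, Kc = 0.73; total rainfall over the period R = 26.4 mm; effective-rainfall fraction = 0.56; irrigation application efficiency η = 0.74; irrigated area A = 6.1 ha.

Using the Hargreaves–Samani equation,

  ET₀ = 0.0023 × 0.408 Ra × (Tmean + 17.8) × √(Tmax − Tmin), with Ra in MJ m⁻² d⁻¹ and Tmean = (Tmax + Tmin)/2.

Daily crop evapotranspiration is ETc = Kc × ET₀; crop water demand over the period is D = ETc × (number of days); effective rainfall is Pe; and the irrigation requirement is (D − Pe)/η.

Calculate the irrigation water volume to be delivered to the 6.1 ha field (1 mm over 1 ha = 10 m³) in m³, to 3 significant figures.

1570 m³

Tmean = (32.8 + 22.8)/2 = 27.80 °C
0.408 Ra = 0.408 × 24.5 = 9.9960 mm/d equivalent
ET₀ = 0.0023 × 9.9960 × (27.80 + 17.8) × √10.0 = 0.0023 × 9.9960 × 45.60 × 3.1623 = 3.3153 mm/d
ETc = Kc × ET₀ = 0.73 × 3.3153 = 2.4202 mm/d
Crop demand D = ETc × 14 d = 2.4202 × 14 = 33.883 mm
Pe = 0.56 × 26.4 = 14.784 mm
D − Pe = 33.883 − 14.784 = 19.099 mm
Gross irrigation = 19.099 / 0.74 = 25.809 mm
Volume = 25.809 mm × 6.1 ha × 10 = 1574.3 m³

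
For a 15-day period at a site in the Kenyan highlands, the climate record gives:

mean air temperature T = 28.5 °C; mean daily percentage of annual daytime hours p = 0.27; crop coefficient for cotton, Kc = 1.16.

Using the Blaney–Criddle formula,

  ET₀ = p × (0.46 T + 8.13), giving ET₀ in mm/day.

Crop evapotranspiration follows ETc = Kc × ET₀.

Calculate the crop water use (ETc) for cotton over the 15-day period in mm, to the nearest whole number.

100 mm

ET₀ = 0.27 × (0.46 × 28.5 + 8.13) = 0.27 × 21.240 = 5.7348 mm/d
ETc = Kc × ET₀ = 1.16 × 5.7348 = 6.6524 mm/d
Over 15 days: 6.6524 × 15 = 99.786 mm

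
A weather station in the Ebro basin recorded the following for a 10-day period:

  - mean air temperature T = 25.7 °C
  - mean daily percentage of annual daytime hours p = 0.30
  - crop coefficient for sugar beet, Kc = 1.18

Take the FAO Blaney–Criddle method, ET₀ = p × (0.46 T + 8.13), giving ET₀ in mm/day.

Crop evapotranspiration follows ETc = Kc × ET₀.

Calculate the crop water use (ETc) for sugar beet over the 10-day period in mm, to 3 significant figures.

ET₀ = 0.30 × (0.46 × 25.7 + 8.13) = 0.30 × 19.952 = 5.9856 mm/d
ETc = Kc × ET₀ = 1.18 × 5.9856 = 7.0630 mm/d
Over 10 days: 7.0630 × 10 = 70.630 mm

70.6 mm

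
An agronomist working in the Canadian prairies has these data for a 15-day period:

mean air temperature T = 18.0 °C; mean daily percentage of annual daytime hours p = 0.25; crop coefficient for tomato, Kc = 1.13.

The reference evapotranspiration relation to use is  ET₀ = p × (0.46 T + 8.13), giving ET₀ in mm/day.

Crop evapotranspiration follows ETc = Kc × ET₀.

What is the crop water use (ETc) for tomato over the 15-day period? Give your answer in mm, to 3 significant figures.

69.5 mm

ET₀ = 0.25 × (0.46 × 18.0 + 8.13) = 0.25 × 16.410 = 4.1025 mm/d
ETc = Kc × ET₀ = 1.13 × 4.1025 = 4.6358 mm/d
Over 15 days: 4.6358 × 15 = 69.537 mm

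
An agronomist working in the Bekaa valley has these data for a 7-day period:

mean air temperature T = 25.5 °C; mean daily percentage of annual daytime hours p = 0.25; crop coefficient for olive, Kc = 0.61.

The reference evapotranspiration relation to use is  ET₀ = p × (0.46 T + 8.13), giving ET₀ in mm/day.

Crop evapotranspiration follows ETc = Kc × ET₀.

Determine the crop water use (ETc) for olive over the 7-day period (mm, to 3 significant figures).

ET₀ = 0.25 × (0.46 × 25.5 + 8.13) = 0.25 × 19.860 = 4.9650 mm/d
ETc = Kc × ET₀ = 0.61 × 4.9650 = 3.0287 mm/d
Over 7 days: 3.0287 × 7 = 21.201 mm

21.2 mm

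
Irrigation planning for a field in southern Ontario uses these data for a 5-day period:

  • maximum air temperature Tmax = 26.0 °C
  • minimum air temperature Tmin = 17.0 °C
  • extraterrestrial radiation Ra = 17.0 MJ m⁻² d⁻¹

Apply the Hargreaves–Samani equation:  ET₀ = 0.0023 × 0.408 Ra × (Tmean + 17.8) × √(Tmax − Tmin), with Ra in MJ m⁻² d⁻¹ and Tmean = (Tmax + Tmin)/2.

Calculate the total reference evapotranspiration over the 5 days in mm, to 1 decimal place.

9.4 mm

Tmean = (26.0 + 17.0)/2 = 21.50 °C
0.408 Ra = 0.408 × 17.0 = 6.9360 mm/d equivalent
ET₀ = 0.0023 × 6.9360 × (21.50 + 17.8) × √9.0 = 0.0023 × 6.9360 × 39.30 × 3.0000 = 1.8808 mm/d
Over 5 days: 1.8808 × 5 = 9.404 mm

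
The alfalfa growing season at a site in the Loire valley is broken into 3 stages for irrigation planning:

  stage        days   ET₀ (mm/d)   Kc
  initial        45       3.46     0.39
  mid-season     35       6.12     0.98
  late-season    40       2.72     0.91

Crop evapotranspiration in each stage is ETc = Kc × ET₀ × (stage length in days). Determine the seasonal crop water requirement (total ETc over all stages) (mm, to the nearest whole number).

initial: 0.39 × 3.46 × 45 = 60.72 mm
mid-season: 0.98 × 6.12 × 35 = 209.92 mm
late-season: 0.91 × 2.72 × 40 = 99.01 mm
Seasonal total = 369.65 mm

370 mm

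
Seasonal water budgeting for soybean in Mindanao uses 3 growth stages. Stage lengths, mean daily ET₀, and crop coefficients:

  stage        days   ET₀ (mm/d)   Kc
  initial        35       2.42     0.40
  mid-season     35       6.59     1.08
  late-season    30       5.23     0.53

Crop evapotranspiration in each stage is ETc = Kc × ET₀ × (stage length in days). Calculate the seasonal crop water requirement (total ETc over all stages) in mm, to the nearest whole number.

366 mm

initial: 0.40 × 2.42 × 35 = 33.88 mm
mid-season: 1.08 × 6.59 × 35 = 249.10 mm
late-season: 0.53 × 5.23 × 30 = 83.16 mm
Seasonal total = 366.14 mm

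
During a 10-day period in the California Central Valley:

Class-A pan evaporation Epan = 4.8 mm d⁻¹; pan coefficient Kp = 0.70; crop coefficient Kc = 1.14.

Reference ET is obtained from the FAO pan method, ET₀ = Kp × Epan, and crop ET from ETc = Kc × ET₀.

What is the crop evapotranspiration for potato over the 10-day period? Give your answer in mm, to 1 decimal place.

ET₀ = 0.70 × 4.8 = 3.3600 mm/d
ETc = Kc × ET₀ = 1.14 × 3.3600 = 3.8304 mm/d
Over 10 days: 3.8304 × 10 = 38.304 mm

38.3 mm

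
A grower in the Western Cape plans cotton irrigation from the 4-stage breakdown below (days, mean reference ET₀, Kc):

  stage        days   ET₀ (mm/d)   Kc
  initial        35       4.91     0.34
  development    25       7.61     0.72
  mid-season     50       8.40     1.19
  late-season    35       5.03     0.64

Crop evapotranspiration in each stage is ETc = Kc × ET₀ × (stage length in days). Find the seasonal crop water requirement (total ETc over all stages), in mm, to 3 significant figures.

808 mm

initial: 0.34 × 4.91 × 35 = 58.43 mm
development: 0.72 × 7.61 × 25 = 136.98 mm
mid-season: 1.19 × 8.40 × 50 = 499.80 mm
late-season: 0.64 × 5.03 × 35 = 112.67 mm
Seasonal total = 807.88 mm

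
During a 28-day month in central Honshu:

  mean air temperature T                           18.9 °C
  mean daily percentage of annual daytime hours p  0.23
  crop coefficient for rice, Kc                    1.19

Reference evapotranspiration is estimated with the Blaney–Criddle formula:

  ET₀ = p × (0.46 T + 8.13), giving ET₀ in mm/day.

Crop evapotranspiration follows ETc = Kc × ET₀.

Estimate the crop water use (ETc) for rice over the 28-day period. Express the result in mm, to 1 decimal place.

ET₀ = 0.23 × (0.46 × 18.9 + 8.13) = 0.23 × 16.824 = 3.8695 mm/d
ETc = Kc × ET₀ = 1.19 × 3.8695 = 4.6047 mm/d
Over 28 days: 4.6047 × 28 = 128.932 mm

128.9 mm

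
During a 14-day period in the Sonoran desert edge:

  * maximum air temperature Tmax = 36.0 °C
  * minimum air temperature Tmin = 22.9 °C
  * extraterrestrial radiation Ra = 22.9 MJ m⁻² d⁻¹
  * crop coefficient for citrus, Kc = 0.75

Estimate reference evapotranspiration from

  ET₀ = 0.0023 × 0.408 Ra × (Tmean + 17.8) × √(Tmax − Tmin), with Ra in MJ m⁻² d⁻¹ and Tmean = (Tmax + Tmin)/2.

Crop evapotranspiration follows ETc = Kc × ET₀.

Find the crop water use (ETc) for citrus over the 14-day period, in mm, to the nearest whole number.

39 mm

Tmean = (36.0 + 22.9)/2 = 29.45 °C
0.408 Ra = 0.408 × 22.9 = 9.3432 mm/d equivalent
ET₀ = 0.0023 × 9.3432 × (29.45 + 17.8) × √13.1 = 0.0023 × 9.3432 × 47.25 × 3.6194 = 3.6750 mm/d
ETc = Kc × ET₀ = 0.75 × 3.6750 = 2.7563 mm/d
Over 14 days: 2.7563 × 14 = 38.588 mm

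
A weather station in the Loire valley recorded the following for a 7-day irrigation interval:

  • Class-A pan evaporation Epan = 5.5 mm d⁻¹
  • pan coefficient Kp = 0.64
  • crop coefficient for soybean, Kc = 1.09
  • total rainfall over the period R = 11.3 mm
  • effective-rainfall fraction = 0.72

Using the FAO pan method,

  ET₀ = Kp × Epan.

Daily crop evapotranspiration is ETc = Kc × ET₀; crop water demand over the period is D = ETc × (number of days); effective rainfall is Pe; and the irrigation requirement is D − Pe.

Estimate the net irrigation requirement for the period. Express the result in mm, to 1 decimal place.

ET₀ = 0.64 × 5.5 = 3.5200 mm/d
ETc = Kc × ET₀ = 1.09 × 3.5200 = 3.8368 mm/d
Crop demand D = ETc × 7 d = 3.8368 × 7 = 26.858 mm
Pe = 0.72 × 11.3 = 8.136 mm
D − Pe = 26.858 − 8.136 = 18.722 mm

18.7 mm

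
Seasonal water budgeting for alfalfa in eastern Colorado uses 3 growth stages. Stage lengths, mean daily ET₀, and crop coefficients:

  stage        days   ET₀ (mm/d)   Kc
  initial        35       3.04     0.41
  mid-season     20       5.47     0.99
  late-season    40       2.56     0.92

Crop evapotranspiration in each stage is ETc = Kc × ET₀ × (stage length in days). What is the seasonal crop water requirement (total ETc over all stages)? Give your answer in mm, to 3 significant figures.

246 mm

initial: 0.41 × 3.04 × 35 = 43.62 mm
mid-season: 0.99 × 5.47 × 20 = 108.31 mm
late-season: 0.92 × 2.56 × 40 = 94.21 mm
Seasonal total = 246.14 mm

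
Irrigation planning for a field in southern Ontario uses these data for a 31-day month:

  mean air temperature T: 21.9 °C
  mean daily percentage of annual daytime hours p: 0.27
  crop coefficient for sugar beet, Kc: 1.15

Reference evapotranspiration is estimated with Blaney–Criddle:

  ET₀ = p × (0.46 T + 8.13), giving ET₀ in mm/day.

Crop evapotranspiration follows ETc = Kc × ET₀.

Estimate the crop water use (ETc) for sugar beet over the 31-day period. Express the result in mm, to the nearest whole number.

175 mm

ET₀ = 0.27 × (0.46 × 21.9 + 8.13) = 0.27 × 18.204 = 4.9151 mm/d
ETc = Kc × ET₀ = 1.15 × 4.9151 = 5.6524 mm/d
Over 31 days: 5.6524 × 31 = 175.224 mm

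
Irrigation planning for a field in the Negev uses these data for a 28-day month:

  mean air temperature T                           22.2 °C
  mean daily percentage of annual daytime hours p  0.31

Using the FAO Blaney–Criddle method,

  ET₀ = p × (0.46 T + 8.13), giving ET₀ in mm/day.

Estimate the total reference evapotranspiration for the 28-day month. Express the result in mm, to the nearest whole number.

ET₀ = 0.31 × (0.46 × 22.2 + 8.13) = 0.31 × 18.342 = 5.6860 mm/d
Monthly total = 5.6860 × 28 = 159.208 mm

159 mm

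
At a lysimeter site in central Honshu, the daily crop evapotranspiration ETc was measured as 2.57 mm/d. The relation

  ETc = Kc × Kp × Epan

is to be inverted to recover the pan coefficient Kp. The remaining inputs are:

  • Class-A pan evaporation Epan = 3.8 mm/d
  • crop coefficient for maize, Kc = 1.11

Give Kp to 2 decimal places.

ETc = Kc × Kp × Epan  ⇒  Kp = ETc / (Kc × Epan)
Kp = 2.57 / (1.11 × 3.8) = 2.57 / 4.218 = 0.6093

0.61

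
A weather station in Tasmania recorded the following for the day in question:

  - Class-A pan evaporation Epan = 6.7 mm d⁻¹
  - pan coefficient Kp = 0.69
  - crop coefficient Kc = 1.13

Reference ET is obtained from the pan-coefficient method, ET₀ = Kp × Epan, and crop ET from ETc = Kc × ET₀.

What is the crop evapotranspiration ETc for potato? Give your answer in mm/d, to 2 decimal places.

ET₀ = 0.69 × 6.7 = 4.6230 mm/d
ETc = Kc × ET₀ = 1.13 × 4.6230 = 5.2240 mm/d

5.22 mm/d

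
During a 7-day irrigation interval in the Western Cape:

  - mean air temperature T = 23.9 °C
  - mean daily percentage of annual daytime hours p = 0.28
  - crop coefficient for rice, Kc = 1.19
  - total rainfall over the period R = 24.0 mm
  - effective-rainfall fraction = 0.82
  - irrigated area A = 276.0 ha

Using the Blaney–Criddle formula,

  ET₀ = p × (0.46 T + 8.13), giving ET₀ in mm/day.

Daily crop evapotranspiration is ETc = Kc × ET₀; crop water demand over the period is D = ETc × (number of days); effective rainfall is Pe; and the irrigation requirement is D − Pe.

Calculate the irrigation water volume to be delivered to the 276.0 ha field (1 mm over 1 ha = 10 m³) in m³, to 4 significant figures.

ET₀ = 0.28 × (0.46 × 23.9 + 8.13) = 0.28 × 19.124 = 5.3547 mm/d
ETc = Kc × ET₀ = 1.19 × 5.3547 = 6.3721 mm/d
Crop demand D = ETc × 7 d = 6.3721 × 7 = 44.605 mm
Pe = 0.82 × 24.0 = 19.680 mm
D − Pe = 44.605 − 19.680 = 24.925 mm
Volume = 24.925 mm × 276.0 ha × 10 = 68793.0 m³

68790 m³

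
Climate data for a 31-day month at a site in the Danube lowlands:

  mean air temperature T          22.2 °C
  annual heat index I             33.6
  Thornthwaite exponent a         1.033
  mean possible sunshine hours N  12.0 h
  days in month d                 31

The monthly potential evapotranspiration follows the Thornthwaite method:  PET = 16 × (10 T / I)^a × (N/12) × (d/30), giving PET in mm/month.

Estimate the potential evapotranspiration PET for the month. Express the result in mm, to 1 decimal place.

116.3 mm

10T/I = 10 × 22.2 / 33.6 = 6.6071
(10T/I)^a = 6.6071^1.033 = 7.0319
Uncorrected PET = 16 × 7.0319 = 112.510 mm
Correction = (N/12)(d/30) = (12.0/12)(31/30) = 1.0333
PET = 112.510 × 1.0333 = 116.257 mm/month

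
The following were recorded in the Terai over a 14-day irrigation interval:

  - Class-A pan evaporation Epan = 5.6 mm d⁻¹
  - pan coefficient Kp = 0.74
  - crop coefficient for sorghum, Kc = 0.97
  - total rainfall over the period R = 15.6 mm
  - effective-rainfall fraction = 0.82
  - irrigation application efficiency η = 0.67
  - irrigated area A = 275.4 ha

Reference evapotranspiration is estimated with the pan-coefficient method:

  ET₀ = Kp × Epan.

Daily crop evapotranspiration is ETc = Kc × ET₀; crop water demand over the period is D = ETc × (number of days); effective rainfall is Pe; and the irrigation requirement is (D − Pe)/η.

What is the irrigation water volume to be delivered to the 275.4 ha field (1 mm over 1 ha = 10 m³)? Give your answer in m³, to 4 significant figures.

ET₀ = 0.74 × 5.6 = 4.1440 mm/d
ETc = Kc × ET₀ = 0.97 × 4.1440 = 4.0197 mm/d
Crop demand D = ETc × 14 d = 4.0197 × 14 = 56.276 mm
Pe = 0.82 × 15.6 = 12.792 mm
D − Pe = 56.276 − 12.792 = 43.484 mm
Gross irrigation = 43.484 / 0.67 = 64.901 mm
Volume = 64.901 mm × 275.4 ha × 10 = 178737.4 m³

178700 m³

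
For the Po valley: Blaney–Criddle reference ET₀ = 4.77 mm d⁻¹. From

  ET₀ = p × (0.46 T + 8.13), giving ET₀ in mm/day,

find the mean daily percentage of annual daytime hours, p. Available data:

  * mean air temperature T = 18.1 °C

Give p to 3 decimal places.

p = ET₀ / (0.46 T + 8.13) = 4.77 / (0.46 × 18.1 + 8.13) = 4.77 / 16.456 = 0.2899

0.290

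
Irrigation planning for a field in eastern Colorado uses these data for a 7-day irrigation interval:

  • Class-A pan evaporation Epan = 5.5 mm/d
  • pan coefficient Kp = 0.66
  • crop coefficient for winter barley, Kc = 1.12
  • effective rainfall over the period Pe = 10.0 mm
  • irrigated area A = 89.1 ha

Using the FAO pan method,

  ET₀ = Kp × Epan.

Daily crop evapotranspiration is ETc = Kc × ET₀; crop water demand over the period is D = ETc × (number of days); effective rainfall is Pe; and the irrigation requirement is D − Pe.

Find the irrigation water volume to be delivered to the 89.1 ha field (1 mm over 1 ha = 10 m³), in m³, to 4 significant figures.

16450 m³

ET₀ = 0.66 × 5.5 = 3.6300 mm/d
ETc = Kc × ET₀ = 1.12 × 3.6300 = 4.0656 mm/d
Crop demand D = ETc × 7 d = 4.0656 × 7 = 28.459 mm
D − Pe = 28.459 − 10.0 = 18.459 mm
Volume = 18.459 mm × 89.1 ha × 10 = 16447.0 m³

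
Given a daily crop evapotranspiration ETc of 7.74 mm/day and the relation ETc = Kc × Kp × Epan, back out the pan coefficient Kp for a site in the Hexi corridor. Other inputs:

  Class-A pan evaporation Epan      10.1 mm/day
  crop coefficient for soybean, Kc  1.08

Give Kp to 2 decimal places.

0.71

ETc = Kc × Kp × Epan  ⇒  Kp = ETc / (Kc × Epan)
Kp = 7.74 / (1.08 × 10.1) = 7.74 / 10.908 = 0.7096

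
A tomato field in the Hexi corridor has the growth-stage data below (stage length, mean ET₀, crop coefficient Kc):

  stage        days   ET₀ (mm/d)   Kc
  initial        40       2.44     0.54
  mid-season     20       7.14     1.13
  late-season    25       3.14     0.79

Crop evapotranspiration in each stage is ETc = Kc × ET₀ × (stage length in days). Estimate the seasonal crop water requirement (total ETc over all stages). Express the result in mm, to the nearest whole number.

initial: 0.54 × 2.44 × 40 = 52.70 mm
mid-season: 1.13 × 7.14 × 20 = 161.36 mm
late-season: 0.79 × 3.14 × 25 = 62.02 mm
Seasonal total = 276.08 mm

276 mm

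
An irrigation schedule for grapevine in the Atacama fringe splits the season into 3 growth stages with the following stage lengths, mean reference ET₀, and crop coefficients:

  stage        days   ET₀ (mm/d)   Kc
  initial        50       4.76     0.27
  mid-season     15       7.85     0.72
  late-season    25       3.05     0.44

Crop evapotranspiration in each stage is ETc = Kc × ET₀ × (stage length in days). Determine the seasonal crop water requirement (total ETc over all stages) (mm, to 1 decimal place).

initial: 0.27 × 4.76 × 50 = 64.26 mm
mid-season: 0.72 × 7.85 × 15 = 84.78 mm
late-season: 0.44 × 3.05 × 25 = 33.55 mm
Seasonal total = 182.59 mm

182.6 mm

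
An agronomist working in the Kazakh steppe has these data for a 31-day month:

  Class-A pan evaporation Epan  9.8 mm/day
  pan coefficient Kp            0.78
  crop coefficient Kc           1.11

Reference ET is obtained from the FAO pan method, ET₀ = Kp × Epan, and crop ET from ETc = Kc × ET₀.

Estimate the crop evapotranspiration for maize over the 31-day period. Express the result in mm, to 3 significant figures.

263 mm

ET₀ = 0.78 × 9.8 = 7.6440 mm/d
ETc = Kc × ET₀ = 1.11 × 7.6440 = 8.4848 mm/d
Over 31 days: 8.4848 × 31 = 263.029 mm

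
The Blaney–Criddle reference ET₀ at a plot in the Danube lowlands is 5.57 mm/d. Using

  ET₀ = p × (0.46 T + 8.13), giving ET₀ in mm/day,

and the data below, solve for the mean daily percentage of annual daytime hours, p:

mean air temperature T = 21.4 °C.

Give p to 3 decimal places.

p = ET₀ / (0.46 T + 8.13) = 5.57 / (0.46 × 21.4 + 8.13) = 5.57 / 17.974 = 0.3099

0.310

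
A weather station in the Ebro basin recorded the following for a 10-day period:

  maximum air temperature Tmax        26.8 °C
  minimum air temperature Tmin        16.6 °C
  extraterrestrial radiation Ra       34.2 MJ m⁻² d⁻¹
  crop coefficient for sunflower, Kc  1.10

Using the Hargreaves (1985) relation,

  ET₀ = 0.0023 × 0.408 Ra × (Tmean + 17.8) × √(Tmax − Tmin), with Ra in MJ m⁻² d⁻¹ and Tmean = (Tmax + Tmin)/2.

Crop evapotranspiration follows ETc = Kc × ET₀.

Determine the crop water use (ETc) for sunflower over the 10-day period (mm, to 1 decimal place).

Tmean = (26.8 + 16.6)/2 = 21.70 °C
0.408 Ra = 0.408 × 34.2 = 13.9536 mm/d equivalent
ET₀ = 0.0023 × 13.9536 × (21.70 + 17.8) × √10.2 = 0.0023 × 13.9536 × 39.50 × 3.1937 = 4.0486 mm/d
ETc = Kc × ET₀ = 1.10 × 4.0486 = 4.4535 mm/d
Over 10 days: 4.4535 × 10 = 44.535 mm

44.5 mm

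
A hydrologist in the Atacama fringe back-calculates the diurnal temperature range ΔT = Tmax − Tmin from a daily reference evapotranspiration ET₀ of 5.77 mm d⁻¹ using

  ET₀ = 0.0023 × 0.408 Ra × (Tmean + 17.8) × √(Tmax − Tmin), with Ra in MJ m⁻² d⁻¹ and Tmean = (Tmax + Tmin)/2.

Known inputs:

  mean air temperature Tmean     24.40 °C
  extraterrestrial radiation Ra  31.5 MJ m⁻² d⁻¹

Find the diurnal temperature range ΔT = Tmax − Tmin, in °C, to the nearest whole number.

21 °C

√ΔT = ET₀ / [0.0023 × 0.408 × Ra × (Tmean+17.8)] = 5.77 / (0.0023 × 12.8520 × 42.20) = 4.6256
ΔT = 4.6256² = 21.396 °C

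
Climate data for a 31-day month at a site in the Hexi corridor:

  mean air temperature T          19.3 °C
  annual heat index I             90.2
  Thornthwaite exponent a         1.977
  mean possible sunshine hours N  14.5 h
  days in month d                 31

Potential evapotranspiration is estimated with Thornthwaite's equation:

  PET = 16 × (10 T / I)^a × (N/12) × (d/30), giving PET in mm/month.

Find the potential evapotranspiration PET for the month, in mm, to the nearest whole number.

90 mm

10T/I = 10 × 19.3 / 90.2 = 2.1397
(10T/I)^a = 2.1397^1.977 = 4.4989
Uncorrected PET = 16 × 4.4989 = 71.982 mm
Correction = (N/12)(d/30) = (14.5/12)(31/30) = 1.2486
PET = 71.982 × 1.2486 = 89.877 mm/month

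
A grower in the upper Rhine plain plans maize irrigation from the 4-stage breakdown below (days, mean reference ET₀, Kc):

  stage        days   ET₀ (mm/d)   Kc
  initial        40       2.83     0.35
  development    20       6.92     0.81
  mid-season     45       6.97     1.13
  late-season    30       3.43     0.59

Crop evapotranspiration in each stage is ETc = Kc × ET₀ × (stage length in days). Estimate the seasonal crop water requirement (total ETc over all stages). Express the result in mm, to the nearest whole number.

initial: 0.35 × 2.83 × 40 = 39.62 mm
development: 0.81 × 6.92 × 20 = 112.10 mm
mid-season: 1.13 × 6.97 × 45 = 354.42 mm
late-season: 0.59 × 3.43 × 30 = 60.71 mm
Seasonal total = 566.85 mm

567 mm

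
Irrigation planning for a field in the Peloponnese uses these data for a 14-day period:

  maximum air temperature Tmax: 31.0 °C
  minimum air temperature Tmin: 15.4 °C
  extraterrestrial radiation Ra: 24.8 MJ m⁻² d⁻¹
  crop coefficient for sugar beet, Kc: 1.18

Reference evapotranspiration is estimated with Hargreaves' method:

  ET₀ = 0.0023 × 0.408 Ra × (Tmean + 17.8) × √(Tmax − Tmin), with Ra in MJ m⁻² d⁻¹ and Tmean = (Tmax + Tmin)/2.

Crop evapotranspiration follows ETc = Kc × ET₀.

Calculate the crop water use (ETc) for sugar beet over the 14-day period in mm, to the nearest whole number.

Tmean = (31.0 + 15.4)/2 = 23.20 °C
0.408 Ra = 0.408 × 24.8 = 10.1184 mm/d equivalent
ET₀ = 0.0023 × 10.1184 × (23.20 + 17.8) × √15.6 = 0.0023 × 10.1184 × 41.00 × 3.9497 = 3.7687 mm/d
ETc = Kc × ET₀ = 1.18 × 3.7687 = 4.4471 mm/d
Over 14 days: 4.4471 × 14 = 62.259 mm

62 mm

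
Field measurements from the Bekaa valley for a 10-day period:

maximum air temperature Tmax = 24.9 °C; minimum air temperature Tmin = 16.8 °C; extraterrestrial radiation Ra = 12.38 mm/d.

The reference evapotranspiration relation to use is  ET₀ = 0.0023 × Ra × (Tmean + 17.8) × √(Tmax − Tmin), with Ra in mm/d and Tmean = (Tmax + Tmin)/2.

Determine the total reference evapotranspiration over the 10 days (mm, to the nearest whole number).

Tmean = (24.9 + 16.8)/2 = 20.85 °C
ET₀ = 0.0023 × 12.38 × (20.85 + 17.8) × √8.1 = 0.0023 × 12.38 × 38.65 × 2.8460 = 3.1321 mm/d
Over 10 days: 3.1321 × 10 = 31.321 mm

31 mm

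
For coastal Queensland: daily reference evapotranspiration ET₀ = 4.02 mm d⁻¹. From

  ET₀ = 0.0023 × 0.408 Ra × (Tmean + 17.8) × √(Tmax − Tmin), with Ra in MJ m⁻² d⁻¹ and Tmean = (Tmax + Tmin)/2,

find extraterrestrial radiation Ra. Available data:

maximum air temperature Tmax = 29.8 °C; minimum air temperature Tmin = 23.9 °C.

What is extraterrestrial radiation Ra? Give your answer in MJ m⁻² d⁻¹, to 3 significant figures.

Tmean = (29.8+23.9)/2 = 26.85 °C; ΔT = 5.9
Ra = ET₀ / [0.0023 × 0.408 × (Tmean+17.8) × √ΔT]
   = 4.02 / (0.0023 × 0.408 × 44.65 × 2.4290) = 39.499 MJ m⁻² d⁻¹

39.5 MJ m⁻² d⁻¹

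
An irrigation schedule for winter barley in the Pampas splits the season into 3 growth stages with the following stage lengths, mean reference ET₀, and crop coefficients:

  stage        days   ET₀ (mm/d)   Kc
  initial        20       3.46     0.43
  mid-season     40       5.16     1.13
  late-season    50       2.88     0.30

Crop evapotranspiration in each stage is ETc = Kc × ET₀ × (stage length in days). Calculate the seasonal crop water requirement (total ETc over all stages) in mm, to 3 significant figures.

initial: 0.43 × 3.46 × 20 = 29.76 mm
mid-season: 1.13 × 5.16 × 40 = 233.23 mm
late-season: 0.30 × 2.88 × 50 = 43.20 mm
Seasonal total = 306.19 mm

306 mm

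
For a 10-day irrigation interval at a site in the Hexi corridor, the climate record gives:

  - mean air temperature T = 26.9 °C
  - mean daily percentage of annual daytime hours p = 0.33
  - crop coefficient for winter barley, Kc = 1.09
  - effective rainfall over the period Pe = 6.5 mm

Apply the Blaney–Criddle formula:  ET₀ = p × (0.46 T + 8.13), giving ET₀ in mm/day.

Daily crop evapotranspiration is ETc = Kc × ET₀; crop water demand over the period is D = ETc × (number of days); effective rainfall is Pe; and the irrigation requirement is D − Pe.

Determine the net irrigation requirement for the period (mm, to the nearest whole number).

67 mm

ET₀ = 0.33 × (0.46 × 26.9 + 8.13) = 0.33 × 20.504 = 6.7663 mm/d
ETc = Kc × ET₀ = 1.09 × 6.7663 = 7.3753 mm/d
Crop demand D = ETc × 10 d = 7.3753 × 10 = 73.753 mm
D − Pe = 73.753 − 6.5 = 67.253 mm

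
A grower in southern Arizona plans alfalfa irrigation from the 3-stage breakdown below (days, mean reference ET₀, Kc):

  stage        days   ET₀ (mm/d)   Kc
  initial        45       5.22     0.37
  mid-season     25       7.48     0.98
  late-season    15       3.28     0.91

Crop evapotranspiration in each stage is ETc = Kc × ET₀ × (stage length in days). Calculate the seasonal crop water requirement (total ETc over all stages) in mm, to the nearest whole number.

initial: 0.37 × 5.22 × 45 = 86.91 mm
mid-season: 0.98 × 7.48 × 25 = 183.26 mm
late-season: 0.91 × 3.28 × 15 = 44.77 mm
Seasonal total = 314.94 mm

315 mm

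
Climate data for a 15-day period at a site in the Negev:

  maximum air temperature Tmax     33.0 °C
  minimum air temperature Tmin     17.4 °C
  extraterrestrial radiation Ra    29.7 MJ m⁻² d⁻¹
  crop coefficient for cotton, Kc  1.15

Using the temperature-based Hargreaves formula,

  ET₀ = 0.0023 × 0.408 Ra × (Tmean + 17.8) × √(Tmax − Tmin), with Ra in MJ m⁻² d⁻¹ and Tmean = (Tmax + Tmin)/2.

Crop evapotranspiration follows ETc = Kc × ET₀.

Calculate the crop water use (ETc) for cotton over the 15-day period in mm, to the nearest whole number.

82 mm

Tmean = (33.0 + 17.4)/2 = 25.20 °C
0.408 Ra = 0.408 × 29.7 = 12.1176 mm/d equivalent
ET₀ = 0.0023 × 12.1176 × (25.20 + 17.8) × √15.6 = 0.0023 × 12.1176 × 43.00 × 3.9497 = 4.7334 mm/d
ETc = Kc × ET₀ = 1.15 × 4.7334 = 5.4434 mm/d
Over 15 days: 5.4434 × 15 = 81.651 mm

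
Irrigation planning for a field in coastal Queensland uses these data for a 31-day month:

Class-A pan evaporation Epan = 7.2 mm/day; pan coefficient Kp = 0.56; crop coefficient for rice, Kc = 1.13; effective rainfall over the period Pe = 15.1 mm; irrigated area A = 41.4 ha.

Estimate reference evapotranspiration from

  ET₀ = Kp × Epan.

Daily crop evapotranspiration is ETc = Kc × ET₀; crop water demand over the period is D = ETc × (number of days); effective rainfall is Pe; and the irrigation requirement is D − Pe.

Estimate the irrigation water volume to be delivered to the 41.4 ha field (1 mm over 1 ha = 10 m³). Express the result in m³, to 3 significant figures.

ET₀ = 0.56 × 7.2 = 4.0320 mm/d
ETc = Kc × ET₀ = 1.13 × 4.0320 = 4.5562 mm/d
Crop demand D = ETc × 31 d = 4.5562 × 31 = 141.242 mm
D − Pe = 141.242 − 15.1 = 126.142 mm
Volume = 126.142 mm × 41.4 ha × 10 = 52222.8 m³

52200 m³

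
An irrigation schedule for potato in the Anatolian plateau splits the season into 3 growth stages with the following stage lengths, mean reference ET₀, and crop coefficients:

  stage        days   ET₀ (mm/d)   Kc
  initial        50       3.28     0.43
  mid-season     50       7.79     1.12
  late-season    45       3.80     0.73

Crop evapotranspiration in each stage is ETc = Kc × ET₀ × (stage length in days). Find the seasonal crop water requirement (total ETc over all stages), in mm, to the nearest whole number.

632 mm

initial: 0.43 × 3.28 × 50 = 70.52 mm
mid-season: 1.12 × 7.79 × 50 = 436.24 mm
late-season: 0.73 × 3.80 × 45 = 124.83 mm
Seasonal total = 631.59 mm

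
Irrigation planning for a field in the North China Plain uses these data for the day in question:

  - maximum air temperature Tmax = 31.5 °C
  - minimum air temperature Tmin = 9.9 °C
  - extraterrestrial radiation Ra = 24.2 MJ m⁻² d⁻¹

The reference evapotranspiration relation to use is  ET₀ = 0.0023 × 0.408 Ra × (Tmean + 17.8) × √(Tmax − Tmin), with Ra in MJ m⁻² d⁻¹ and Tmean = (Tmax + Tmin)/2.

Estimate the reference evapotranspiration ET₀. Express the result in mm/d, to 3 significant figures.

Tmean = (31.5 + 9.9)/2 = 20.70 °C
0.408 Ra = 0.408 × 24.2 = 9.8736 mm/d equivalent
ET₀ = 0.0023 × 9.8736 × (20.70 + 17.8) × √21.6 = 0.0023 × 9.8736 × 38.50 × 4.6476 = 4.0634 mm/d

4.06 mm/d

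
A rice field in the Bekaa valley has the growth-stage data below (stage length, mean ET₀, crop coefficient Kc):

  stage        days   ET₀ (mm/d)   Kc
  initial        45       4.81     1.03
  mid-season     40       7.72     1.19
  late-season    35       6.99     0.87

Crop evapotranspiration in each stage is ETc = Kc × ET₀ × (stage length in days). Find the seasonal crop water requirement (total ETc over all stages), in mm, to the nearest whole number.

803 mm

initial: 1.03 × 4.81 × 45 = 222.94 mm
mid-season: 1.19 × 7.72 × 40 = 367.47 mm
late-season: 0.87 × 6.99 × 35 = 212.85 mm
Seasonal total = 803.26 mm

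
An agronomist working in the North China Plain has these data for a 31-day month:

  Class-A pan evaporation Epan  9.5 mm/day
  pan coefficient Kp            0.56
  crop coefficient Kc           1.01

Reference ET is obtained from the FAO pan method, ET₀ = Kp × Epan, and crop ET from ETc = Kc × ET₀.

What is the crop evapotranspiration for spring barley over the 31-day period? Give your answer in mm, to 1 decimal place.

ET₀ = 0.56 × 9.5 = 5.3200 mm/d
ETc = Kc × ET₀ = 1.01 × 5.3200 = 5.3732 mm/d
Over 31 days: 5.3732 × 31 = 166.569 mm

166.6 mm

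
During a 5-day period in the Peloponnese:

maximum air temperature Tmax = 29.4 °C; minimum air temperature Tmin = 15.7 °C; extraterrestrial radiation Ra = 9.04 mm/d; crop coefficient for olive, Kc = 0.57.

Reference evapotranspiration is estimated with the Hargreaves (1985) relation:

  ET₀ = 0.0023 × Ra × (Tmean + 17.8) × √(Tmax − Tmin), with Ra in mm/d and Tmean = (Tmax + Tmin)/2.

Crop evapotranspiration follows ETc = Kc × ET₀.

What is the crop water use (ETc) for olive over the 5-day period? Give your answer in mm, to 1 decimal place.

8.9 mm

Tmean = (29.4 + 15.7)/2 = 22.55 °C
ET₀ = 0.0023 × 9.04 × (22.55 + 17.8) × √13.7 = 0.0023 × 9.04 × 40.35 × 3.7014 = 3.1053 mm/d
ETc = Kc × ET₀ = 0.57 × 3.1053 = 1.7700 mm/d
Over 5 days: 1.7700 × 5 = 8.850 mm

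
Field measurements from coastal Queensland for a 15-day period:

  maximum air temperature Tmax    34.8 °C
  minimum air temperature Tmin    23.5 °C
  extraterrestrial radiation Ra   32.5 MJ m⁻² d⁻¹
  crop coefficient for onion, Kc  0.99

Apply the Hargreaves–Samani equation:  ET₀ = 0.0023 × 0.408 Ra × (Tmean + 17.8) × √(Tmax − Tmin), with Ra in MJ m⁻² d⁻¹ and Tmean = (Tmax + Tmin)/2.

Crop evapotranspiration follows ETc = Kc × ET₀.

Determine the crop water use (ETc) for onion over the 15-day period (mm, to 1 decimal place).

71.5 mm

Tmean = (34.8 + 23.5)/2 = 29.15 °C
0.408 Ra = 0.408 × 32.5 = 13.2600 mm/d equivalent
ET₀ = 0.0023 × 13.2600 × (29.15 + 17.8) × √11.3 = 0.0023 × 13.2600 × 46.95 × 3.3615 = 4.8133 mm/d
ETc = Kc × ET₀ = 0.99 × 4.8133 = 4.7652 mm/d
Over 15 days: 4.7652 × 15 = 71.478 mm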